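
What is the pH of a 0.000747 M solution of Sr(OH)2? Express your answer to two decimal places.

pH = 11.17

Sr(OH)2 is a strong base (each formula unit releases 2 OH-); [OH-] = 0.00149 M.
pOH = -log(0.00149) = 2.83
pH = 14.00 - 2.83 = 11.17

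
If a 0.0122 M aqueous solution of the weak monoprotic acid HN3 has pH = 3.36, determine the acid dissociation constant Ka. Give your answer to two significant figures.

[H+] = 10^(-3.36) = 4.37 × 10^-4 M
At equilibrium [HA] = 0.0122 − 4.37 × 10^-4 = 1.18 × 10^-2 M
Ka = [H+][A-]/[HA] = (4.37 × 10^-4)² / 1.18 × 10^-2 = 1.6 × 10^-5

Ka = 1.6 × 10^-5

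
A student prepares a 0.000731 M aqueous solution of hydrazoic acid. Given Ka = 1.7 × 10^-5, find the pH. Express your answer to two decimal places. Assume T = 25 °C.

pH = 3.99

HN3 ⇌ N3- + H+
From the ICE table, Ka = [H+]²/(0.000731 − [H+]) = 1.7 × 10^-5.
Here C₀/Ka ≈ 43, so the small-[H+] approximation fails. Use the quadratic:
[H+] = (−Ka + √(Ka² + 4·Ka·C₀))/2 = 1.03 × 10^-4 M
pH = −log[H+] = −log(1.03 × 10^-4) = 3.99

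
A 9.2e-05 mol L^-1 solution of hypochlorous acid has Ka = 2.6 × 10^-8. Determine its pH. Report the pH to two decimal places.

pH = 5.81

HOCl ⇌ OCl- + H+
From the ICE table, Ka = x²/(9.2e-05 − x) = 2.6 × 10^-8.
Assume x ≪ 9.2e-05: x ≈ √(2.6 × 10^-8 × 9.2e-05) = 1.55 × 10^-6 M
Check: 1.7% ionized — well under 5%, approximation valid.
pH = −log(1.55 × 10^-6) = 5.81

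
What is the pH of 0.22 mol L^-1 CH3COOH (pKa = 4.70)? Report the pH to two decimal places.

CH3COOH ⇌ CH3COO- + H+
Ka = 10^(−4.70) = 2.00 × 10^-5
From the ICE table, Ka = x²/(0.22 − x) = 2.00 × 10^-5.
Since Ka ≪ C₀, x ≈ √(Ka·C₀) = 2.10 × 10^-3 M.
pH = −log[H+] = −log(2.10 × 10^-3) = 2.68

pH = 2.68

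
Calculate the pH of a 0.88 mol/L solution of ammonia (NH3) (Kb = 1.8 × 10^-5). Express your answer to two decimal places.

pH = 11.60

NH3 + H2O ⇌ NH4+ + OH-
Kb = x²/(0.88 − x) = 1.8 × 10^-5
Neglecting x in the denominator: x = √(1.8 × 10^-5 × 0.88) = 3.98 × 10^-3 M
(x/C₀ = 0.45% < 5%, so the approximation holds.)
pOH = 2.40, so pH = 14.00 − pOH = 11.60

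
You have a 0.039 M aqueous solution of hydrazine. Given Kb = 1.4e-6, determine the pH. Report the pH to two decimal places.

pH = 10.37

N2H4 + H2O ⇌ N2H5+ + OH-
Kb = x²/(0.039 − x) = 1.4 × 10^-6
Since Kb ≪ C₀, x ≈ √(Kb·C₀) = 2.34 × 10^-4 M.
(x/C₀ = 0.6% < 5%, so the approximation holds.)
pOH = 3.63, so pH = 14.00 − pOH = 10.37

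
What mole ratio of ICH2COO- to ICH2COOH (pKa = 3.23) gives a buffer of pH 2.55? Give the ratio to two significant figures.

pH = pKa + log(r) ⇒ log(r) = 2.55 − 3.23 = -0.68
r = [ICH2COO-]/[ICH2COOH] = 10^(-0.68) = 0.209

ratio = 0.21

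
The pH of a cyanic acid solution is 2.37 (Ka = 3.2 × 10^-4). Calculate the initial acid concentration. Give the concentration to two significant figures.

C₀ = 6.1 × 10^-2 M

[H+] = 10^(-2.37) = 4.27 × 10^-3 M = x
Ka = x²/(C₀ − x) ⇒ C₀ = x + x²/Ka
C₀ = 4.27 × 10^-3 + (4.27 × 10^-3)²/(3.2 × 10^-4) = 6.12 × 10^-2 M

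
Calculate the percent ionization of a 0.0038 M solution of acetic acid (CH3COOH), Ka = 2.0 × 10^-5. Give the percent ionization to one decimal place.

CH3COOH ⇌ CH3COO- + H+; let x = [H+] at equilibrium.
Ka = x²/(C₀ − x); solving the quadratic gives x = 2.66 × 10^-4 M.
% ionization = x/C₀ × 100% = 2.66 × 10^-4/0.0038 × 100% = 7.0%

7.0%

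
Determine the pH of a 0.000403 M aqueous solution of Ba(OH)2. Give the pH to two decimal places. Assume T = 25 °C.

Ba(OH)2 is a strong base (each formula unit releases 2 OH-); [OH-] = 0.000806 M.
pOH = -log(0.000806) = 3.09
pH = 14.00 - 3.09 = 10.91

pH = 10.91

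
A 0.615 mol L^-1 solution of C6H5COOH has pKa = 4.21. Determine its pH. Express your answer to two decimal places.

C6H5COOH ⇌ C6H5COO- + H+
Ka = 10^(−4.21) = 6.17 × 10^-5
Let x = [H+] at equilibrium. Ka = x²/(0.615 − x).
Since Ka ≪ C₀, x ≈ √(Ka·C₀) = 6.16 × 10^-3 M.
pH = −log[H+] = −log(6.16 × 10^-3) = 2.21

pH = 2.21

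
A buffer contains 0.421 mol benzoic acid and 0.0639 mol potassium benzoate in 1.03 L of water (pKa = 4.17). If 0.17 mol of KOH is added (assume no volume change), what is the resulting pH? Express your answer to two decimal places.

After neutralization: n(C6H5COOH) = 0.251 mol, n(C6H5COO-) = 0.234 mol.
pH = pKa + log([A⁻]/[HA]) = 4.17 + log(0.234/0.251) = 4.17 -0.030

pH = 4.14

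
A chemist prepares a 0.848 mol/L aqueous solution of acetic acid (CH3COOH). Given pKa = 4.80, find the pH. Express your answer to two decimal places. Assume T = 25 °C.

pH = 2.44

CH3COOH ⇌ CH3COO- + H+
Ka = 10^(−4.80) = 1.58 × 10^-5
Ka = [H+]²/(0.848 − [H+]) = 1.58 × 10^-5
Since Ka ≪ C₀, [H+] ≈ √(Ka·C₀) = 3.66 × 10^-3 M.
Check: 0.43% ionized — well under 5%, approximation valid.
pH = −log[H+] = −log(3.66 × 10^-3) = 2.44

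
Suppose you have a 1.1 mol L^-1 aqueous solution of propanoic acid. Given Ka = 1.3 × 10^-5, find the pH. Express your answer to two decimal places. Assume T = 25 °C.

pH = 2.42

CH3CH2COOH ⇌ CH3CH2COO- + H+
Ka = [H+]²/(1.1 − [H+]) = 1.3 × 10^-5
Since Ka ≪ C₀, [H+] ≈ √(Ka·C₀) = 3.78 × 10^-3 M.
Check: 0.34% ionized — well under 5%, approximation valid.
pH = −log[H+] = −log(3.78 × 10^-3) = 2.42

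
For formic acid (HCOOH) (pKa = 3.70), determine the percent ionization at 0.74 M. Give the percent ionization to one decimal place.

1.6%

HCOOH ⇌ HCOO- + H+; let x = [H+] at equilibrium.
Ka = 10^(−3.70) = 2.00 × 10^-4
x ≈ √(Ka·C₀) = √(2.00 × 10^-4 × 0.74) = 1.22 × 10^-2 M
Fraction ionized = 1.22 × 10^-2 / 0.74 = 0.0165 → 1.6%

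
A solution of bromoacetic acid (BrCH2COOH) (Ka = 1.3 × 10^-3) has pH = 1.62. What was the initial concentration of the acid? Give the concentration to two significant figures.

[H+] = 10^(-1.62) = 2.40 × 10^-2 M = x
Ka = x²/(C₀ − x) ⇒ C₀ = x + x²/Ka
C₀ = 2.40 × 10^-2 + (2.40 × 10^-2)²/(1.3 × 10^-3) = 4.67 × 10^-1 M

C₀ = 4.7 × 10^-1 M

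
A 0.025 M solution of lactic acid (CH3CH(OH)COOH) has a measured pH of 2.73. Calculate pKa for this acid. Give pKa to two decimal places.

pKa = 3.82

[H+] = 10^(-2.73) = 1.86 × 10^-3 M
At equilibrium [HA] = 0.025 − 1.86 × 10^-3 = 2.31 × 10^-2 M
Ka = [H+][A-]/[HA] = (1.86 × 10^-3)² / 2.31 × 10^-2 = 1.50 × 10^-4
pKa = -log(1.50 × 10^-4) = 3.82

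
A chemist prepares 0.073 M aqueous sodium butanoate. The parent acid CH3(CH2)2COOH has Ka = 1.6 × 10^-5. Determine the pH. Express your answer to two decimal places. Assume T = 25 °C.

CH3(CH2)2COO- is the conjugate base of the weak acid CH3(CH2)2COOH.
Kb = Kw/Ka = 1.0×10^-14 / 1.6 × 10^-5 = 6.25 × 10^-10
From the ICE table, Kb = [OH-]²/(0.073 − [OH-]) = 6.25 × 10^-10.
Assume [OH-] ≪ 0.073: [OH-] ≈ √(6.25 × 10^-10 × 0.073) = 6.75 × 10^-6 M
pOH = −log(6.75 × 10^-6) = 5.17; pH = 14.00 − 5.17 = 8.83

pH = 8.83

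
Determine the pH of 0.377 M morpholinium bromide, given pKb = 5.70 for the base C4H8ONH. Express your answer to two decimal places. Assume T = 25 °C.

pH = 4.36

C4H8ONH2+ is the conjugate acid of the weak base C4H8ONH.
Kb = 10^(−5.70) = 2.00 × 10^-6
Ka = Kw/Kb = 1.0×10^-14 / 2.00 × 10^-6 = 5.00 × 10^-9
From the ICE table, Ka = x²/(0.377 − x) = 5.00 × 10^-9.
Since Ka ≪ C₀, x ≈ √(Ka·C₀) = 4.34 × 10^-5 M.
Check: 0.012% ionized — well under 5%, approximation valid.
pH = −log[H+] = −log(4.34 × 10^-5) = 4.36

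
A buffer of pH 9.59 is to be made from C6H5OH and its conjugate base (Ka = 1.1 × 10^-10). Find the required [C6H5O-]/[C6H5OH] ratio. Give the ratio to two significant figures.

pKa = -log(1.1 × 10^-10) = 9.959
pH = pKa + log(r) ⇒ log(r) = 9.59 − 9.959 = -0.369
r = [C6H5O-]/[C6H5OH] = 10^(-0.369) = 0.428

ratio = 0.43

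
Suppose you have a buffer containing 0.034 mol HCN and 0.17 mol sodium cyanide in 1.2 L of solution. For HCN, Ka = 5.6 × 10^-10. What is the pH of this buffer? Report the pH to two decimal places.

pH = 9.95

pKa = −log(5.6 × 10^-10) = 9.252
pH = pKa + log([A⁻]/[HA]) = 9.252 + log(0.17/0.034)
pH = 9.252 + (+0.699) = 9.95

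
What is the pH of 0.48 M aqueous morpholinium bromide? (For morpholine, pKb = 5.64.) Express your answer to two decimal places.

pH = 4.34

C4H8ONH2+ is the conjugate acid of the weak base C4H8ONH.
Kb = 10^(−5.64) = 2.29 × 10^-6
Ka = Kw/Kb = 1.0×10^-14 / 2.29 × 10^-6 = 4.37 × 10^-9
Let x = [H+] at equilibrium. Ka = x²/(0.48 − x).
Since Ka ≪ C₀, x ≈ √(Ka·C₀) = 4.58 × 10^-5 M.
Check: 0.0095% ionized — well under 5%, approximation valid.
pH = −log[H+] = −log(4.58 × 10^-5) = 4.34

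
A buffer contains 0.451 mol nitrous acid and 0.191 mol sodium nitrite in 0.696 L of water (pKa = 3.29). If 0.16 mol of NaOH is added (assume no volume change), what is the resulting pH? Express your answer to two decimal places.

pH = 3.37

OH- converts HNO2 to NO2-: HNO2 → 0.291 mol, NO2- → 0.351 mol.
pH = pKa + log(n_NO2-/n_HNO2) = 3.29 + log(0.351/0.291) = 3.29 + (+0.081)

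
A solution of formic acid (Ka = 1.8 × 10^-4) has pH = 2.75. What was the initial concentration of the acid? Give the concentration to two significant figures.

C₀ = 1.9 × 10^-2 M

[H+] = 10^(-2.75) = 1.78 × 10^-3 M = x
Ka = x²/(C₀ − x) ⇒ C₀ = x + x²/Ka
C₀ = 1.78 × 10^-3 + (1.78 × 10^-3)²/(1.8 × 10^-4) = 1.94 × 10^-2 M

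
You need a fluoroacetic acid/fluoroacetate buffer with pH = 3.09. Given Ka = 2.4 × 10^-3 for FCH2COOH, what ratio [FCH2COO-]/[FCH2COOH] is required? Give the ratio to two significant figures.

ratio = 3.0

pKa = -log(2.4 × 10^-3) = 2.620
pH = pKa + log(r) ⇒ log(r) = 3.09 − 2.620 = +0.470
r = [FCH2COO-]/[FCH2COOH] = 10^(+0.470) = 2.95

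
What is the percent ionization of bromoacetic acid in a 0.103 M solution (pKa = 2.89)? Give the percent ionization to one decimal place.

BrCH2COOH ⇌ BrCH2COO- + H+; let x = [H+] at equilibrium.
Ka = 10^(−2.89) = 1.29 × 10^-3
Ka = x²/(C₀ − x); solving the quadratic gives x = 1.09 × 10^-2 M.
% ionization = x/C₀ × 100% = 1.09 × 10^-2/0.103 × 100% = 10.6%

10.6%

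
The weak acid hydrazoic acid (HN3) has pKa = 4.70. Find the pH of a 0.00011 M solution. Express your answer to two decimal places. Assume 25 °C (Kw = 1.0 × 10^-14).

pH = 4.42

HN3 ⇌ N3- + H+
Ka = 10^(−4.70) = 2.00 × 10^-5
Let x = [H+] at equilibrium. Ka = x²/(0.00011 − x).
The 5% rule fails; solving x² + Ka·x − Ka·C₀ = 0 exactly:
x = (−Ka + √(Ka² + 4·Ka·C₀))/2 = 3.80 × 10^-5 M
pH = −log[H+] = −log(3.80 × 10^-5) = 4.42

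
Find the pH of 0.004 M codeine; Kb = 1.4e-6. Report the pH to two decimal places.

pH = 9.87

C18H21NO3 + H2O ⇌ C18H22NO3+ + OH-
From the ICE table, Kb = x²/(0.004 − x) = 1.4 × 10^-6.
Assume x ≪ 0.004: x ≈ √(1.4 × 10^-6 × 0.004) = 7.48 × 10^-5 M
(x/C₀ = 1.9% < 5%, so the approximation holds.)
pOH = −log(7.48 × 10^-5) = 4.13; pH = 14.00 − 4.13 = 9.87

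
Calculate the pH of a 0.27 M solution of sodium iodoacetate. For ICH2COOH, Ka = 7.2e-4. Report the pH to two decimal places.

pH = 8.29

ICH2COO- is the conjugate base of the weak acid ICH2COOH.
Kb = Kw/Ka = 1.0×10^-14 / 7.2 × 10^-4 = 1.39 × 10^-11
From the ICE table, Kb = x²/(0.27 − x) = 1.39 × 10^-11.
Assume x ≪ 0.27: x ≈ √(1.39 × 10^-11 × 0.27) = 1.94 × 10^-6 M
(x/C₀ = 0.00072% < 5%, so the approximation holds.)
pOH = 5.71, so pH = 14.00 − pOH = 8.29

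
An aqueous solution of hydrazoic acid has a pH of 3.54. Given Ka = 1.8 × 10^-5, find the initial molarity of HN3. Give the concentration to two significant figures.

[H+] = 10^(-3.54) = 2.88 × 10^-4 M = x
Ka = x²/(C₀ − x) ⇒ C₀ = x + x²/Ka
C₀ = 2.88 × 10^-4 + (2.88 × 10^-4)²/(1.8 × 10^-5) = 4.90 × 10^-3 M

C₀ = 4.9 × 10^-3 M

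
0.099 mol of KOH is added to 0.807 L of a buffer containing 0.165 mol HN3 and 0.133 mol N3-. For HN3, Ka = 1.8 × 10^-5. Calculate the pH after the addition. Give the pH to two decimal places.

pH = 5.29

After neutralization: n(HN3) = 0.066 mol, n(N3-) = 0.232 mol.
pKa = −log(1.8 × 10^-5) = 4.745
pH = pKa + log([A⁻]/[HA]) = 4.745 + log(0.232/0.066) = 4.745 +0.546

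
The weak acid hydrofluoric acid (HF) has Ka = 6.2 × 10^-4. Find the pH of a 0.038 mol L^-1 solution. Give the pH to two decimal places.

HF ⇌ F- + H+
Ka = [H+]²/(0.038 − [H+]) = 6.2 × 10^-4
Here C₀/Ka ≈ 61.3, so the small-[H+] approximation fails. Use the quadratic:
[H+] = [−0.00062 + √(0.00062² + 9.42e-05)]/2 = 4.55 × 10^-3 M
pH = −log(4.55 × 10^-3) = 2.34

pH = 2.34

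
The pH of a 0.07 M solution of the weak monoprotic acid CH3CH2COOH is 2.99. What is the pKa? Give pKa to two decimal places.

pKa = 4.82

[H+] = 10^(-2.99) = 1.02 × 10^-3 M
At equilibrium [HA] = 0.07 − 1.02 × 10^-3 = 6.90 × 10^-2 M
Ka = [H+][A-]/[HA] = (1.02 × 10^-3)² / 6.90 × 10^-2 = 1.51 × 10^-5
pKa = -log(1.51 × 10^-5) = 4.82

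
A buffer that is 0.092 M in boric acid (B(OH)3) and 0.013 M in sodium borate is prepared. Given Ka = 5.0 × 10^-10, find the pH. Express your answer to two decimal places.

pH = 8.45

pKa = −log(5.0 × 10^-10) = 9.301
Henderson–Hasselbalch: pH = pKa + log([B(OH)4-]/[B(OH)3]) = 9.301 + log(0.013/0.092)
pH = 9.301 + (-0.850) = 8.45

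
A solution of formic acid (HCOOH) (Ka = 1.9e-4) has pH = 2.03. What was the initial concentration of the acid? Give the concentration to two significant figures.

C₀ = 4.7 × 10^-1 M

[H+] = 10^(-2.03) = 9.33 × 10^-3 M = x
Ka = x²/(C₀ − x) ⇒ C₀ = x + x²/Ka
C₀ = 9.33 × 10^-3 + (9.33 × 10^-3)²/(1.9 × 10^-4) = 4.67 × 10^-1 M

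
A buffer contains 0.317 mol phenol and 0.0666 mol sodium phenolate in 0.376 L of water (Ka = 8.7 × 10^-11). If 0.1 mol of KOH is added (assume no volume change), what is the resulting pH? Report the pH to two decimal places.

OH- converts C6H5OH to C6H5O-: C6H5OH → 0.217 mol, C6H5O- → 0.167 mol.
pKa = −log(8.7 × 10^-11) = 10.060
Henderson–Hasselbalch with mole ratio 0.167/0.217: pH = 10.060 + (-0.114)

pH = 9.95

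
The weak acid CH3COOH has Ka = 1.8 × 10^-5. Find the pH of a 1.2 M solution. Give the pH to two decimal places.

pH = 2.33

CH3COOH ⇌ CH3COO- + H+
Ka = [H+]²/(1.2 − [H+]) = 1.8 × 10^-5
Assume [H+] ≪ 1.2: [H+] ≈ √(1.8 × 10^-5 × 1.2) = 4.65 × 10^-3 M
pH = −log(4.65 × 10^-3) = 2.33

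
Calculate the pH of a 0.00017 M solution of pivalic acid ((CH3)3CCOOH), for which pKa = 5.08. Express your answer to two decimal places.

pH = 4.47

(CH3)3CCOOH ⇌ (CH3)3CCOO- + H+
Ka = 10^(−5.08) = 8.32 × 10^-6
Ka = [H+]²/(0.00017 − [H+]) = 8.32 × 10^-6
[H+] is not negligible relative to C₀; solve [H+]² + 8.32e-06·[H+] − 1.41e-09 = 0.
[H+] = [−8.32e-06 + √(8.32e-06² + 5.66e-09)]/2 = 3.37 × 10^-5 M
pH = −log(3.37 × 10^-5) = 4.47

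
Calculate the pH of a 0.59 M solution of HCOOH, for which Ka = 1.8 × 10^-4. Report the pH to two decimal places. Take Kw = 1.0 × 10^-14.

pH = 1.99

HCOOH ⇌ HCOO- + H+
From the ICE table, Ka = [H+]²/(0.59 − [H+]) = 1.8 × 10^-4.
Neglecting [H+] in the denominator: [H+] = √(1.8 × 10^-4 × 0.59) = 1.03 × 10^-2 M
([H+]/C₀ = 1.7% < 5%, so the approximation holds.)
pH = −log(1.03 × 10^-2) = 1.99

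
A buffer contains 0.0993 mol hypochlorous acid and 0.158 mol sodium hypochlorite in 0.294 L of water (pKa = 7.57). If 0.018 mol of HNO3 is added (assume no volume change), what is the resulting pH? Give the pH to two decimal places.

pH = 7.65

After neutralization: n(HOCl) = 0.117 mol, n(OCl-) = 0.14 mol.
pH = pKa + log(n_OCl-/n_HOCl) = 7.57 + log(0.14/0.117) = 7.57 + (+0.078)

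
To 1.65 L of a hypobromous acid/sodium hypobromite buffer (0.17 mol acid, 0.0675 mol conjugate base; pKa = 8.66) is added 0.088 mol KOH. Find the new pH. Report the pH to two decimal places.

OH- converts HOBr to OBr-: HOBr → 0.082 mol, OBr- → 0.155 mol.
pH = pKa + log(n_OBr-/n_HOBr) = 8.66 + log(0.155/0.082) = 8.66 + (+0.277)

pH = 8.94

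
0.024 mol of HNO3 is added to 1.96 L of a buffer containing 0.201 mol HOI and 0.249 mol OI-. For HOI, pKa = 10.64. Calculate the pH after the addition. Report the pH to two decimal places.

After neutralization: n(HOI) = 0.225 mol, n(OI-) = 0.225 mol.
pH = pKa + log([A⁻]/[HA]) = 10.64 + log(0.225/0.225) = 10.64 +0.000

pH = 10.64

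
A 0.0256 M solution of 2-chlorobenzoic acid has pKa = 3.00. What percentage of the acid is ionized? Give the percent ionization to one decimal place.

17.9%

ClC6H4COOH ⇌ ClC6H4COO- + H+; let x = [H+] at equilibrium.
Ka = 10^(−3.00) = 1.00 × 10^-3
Solve x² + 0.001x − 2.56e-05 = 0 → x = 4.58 × 10^-3 M
% ionization = x/C₀ × 100% = 4.58 × 10^-3/0.0256 × 100% = 17.9%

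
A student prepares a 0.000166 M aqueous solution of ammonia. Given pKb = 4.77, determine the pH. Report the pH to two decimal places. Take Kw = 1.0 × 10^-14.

NH3 + H2O ⇌ NH4+ + OH-
Kb = 10^(−4.77) = 1.70 × 10^-5
From the ICE table, Kb = [OH-]²/(0.000166 − [OH-]) = 1.70 × 10^-5.
Here C₀/Kb ≈ 9.76, so the small-[OH-] approximation fails. Use the quadratic:
[OH-] = [−1.7e-05 + √(1.7e-05² + 1.13e-08)]/2 = 4.53 × 10^-5 M
pOH = −log(4.53 × 10^-5) = 4.34; pH = 14.00 − 4.34 = 9.66

pH = 9.66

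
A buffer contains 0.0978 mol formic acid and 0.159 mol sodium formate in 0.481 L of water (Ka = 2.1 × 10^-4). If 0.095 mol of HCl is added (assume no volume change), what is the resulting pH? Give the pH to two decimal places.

Added H+ converts HCOO- to HCOOH: HCOOH → 0.193 mol, HCOO- → 0.064 mol.
pKa = −log(2.1 × 10^-4) = 3.678
Henderson–Hasselbalch with mole ratio 0.064/0.193: pH = 3.678 + (-0.479)

pH = 3.20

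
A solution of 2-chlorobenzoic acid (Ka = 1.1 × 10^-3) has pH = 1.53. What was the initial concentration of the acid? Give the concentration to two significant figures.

C₀ = 8.2 × 10^-1 M

[H+] = 10^(-1.53) = 2.95 × 10^-2 M = x
Ka = x²/(C₀ − x) ⇒ C₀ = x + x²/Ka
C₀ = 2.95 × 10^-2 + (2.95 × 10^-2)²/(1.1 × 10^-3) = 8.21 × 10^-1 M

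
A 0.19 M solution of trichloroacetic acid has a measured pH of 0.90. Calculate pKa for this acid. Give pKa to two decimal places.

pKa = 0.61

[H+] = 10^(-0.90) = 1.26 × 10^-1 M
At equilibrium [HA] = 0.19 − 1.26 × 10^-1 = 6.40 × 10^-2 M
Ka = [H+][A-]/[HA] = (1.26 × 10^-1)² / 6.40 × 10^-2 = 2.48 × 10^-1
pKa = -log(2.48 × 10^-1) = 0.61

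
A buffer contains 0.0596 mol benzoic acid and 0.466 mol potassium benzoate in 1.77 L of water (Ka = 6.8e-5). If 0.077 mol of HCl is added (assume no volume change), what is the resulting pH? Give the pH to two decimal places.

Added H+ converts C6H5COO- to C6H5COOH: C6H5COOH → 0.137 mol, C6H5COO- → 0.389 mol.
pKa = −log(6.8 × 10^-5) = 4.167
Henderson–Hasselbalch with mole ratio 0.389/0.137: pH = 4.167 + (+0.453)

pH = 4.62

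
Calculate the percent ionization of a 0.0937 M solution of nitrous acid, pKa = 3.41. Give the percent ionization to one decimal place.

HNO2 ⇌ NO2- + H+; let x = [H+] at equilibrium.
Ka = 10^(−3.41) = 3.89 × 10^-4
Ka = x²/(C₀ − x); solving the quadratic gives x = 5.85 × 10^-3 M.
% ionization = x/C₀ × 100% = 5.85 × 10^-3/0.0937 × 100% = 6.2%

6.2%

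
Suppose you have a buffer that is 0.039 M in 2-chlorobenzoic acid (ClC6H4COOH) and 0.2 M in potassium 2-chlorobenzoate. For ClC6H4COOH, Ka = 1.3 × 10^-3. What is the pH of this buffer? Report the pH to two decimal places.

pKa = −log(1.3 × 10^-3) = 2.886
Using pH = pKa + log([base]/[acid]) with [base]/[acid] = 0.2/0.039:
pH = 2.886 + (+0.710) = 3.60

pH = 3.60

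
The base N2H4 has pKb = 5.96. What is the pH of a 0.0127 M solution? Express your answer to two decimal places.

N2H4 + H2O ⇌ N2H5+ + OH-
Kb = 10^(−5.96) = 1.10 × 10^-6
From the ICE table, Kb = x²/(0.0127 − x) = 1.10 × 10^-6.
Neglecting x in the denominator: x = √(1.10 × 10^-6 × 0.0127) = 1.18 × 10^-4 M
pOH = 3.93, so pH = 14.00 − pOH = 10.07

pH = 10.07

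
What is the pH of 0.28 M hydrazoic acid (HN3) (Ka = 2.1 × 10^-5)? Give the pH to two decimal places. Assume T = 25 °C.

HN3 ⇌ N3- + H+
Ka = [H+]²/(0.28 − [H+]) = 2.1 × 10^-5
Assume [H+] ≪ 0.28: [H+] ≈ √(2.1 × 10^-5 × 0.28) = 2.42 × 10^-3 M
pH = −log[H+] = −log(2.42 × 10^-3) = 2.62

pH = 2.62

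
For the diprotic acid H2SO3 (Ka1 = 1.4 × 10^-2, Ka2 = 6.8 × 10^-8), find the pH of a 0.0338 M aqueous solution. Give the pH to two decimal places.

pH = 1.80

Ka1 ≫ Ka2, so treat the first dissociation as the only significant source of H+.
Ka1 = x²/(0.0338 − x) = 1.4 × 10^-2
Solving the quadratic: x = (−Ka1 + √(Ka1² + 4·Ka1·C₀))/2 = 1.59 × 10^-2 M
pH = −log(1.59 × 10^-2) = 1.80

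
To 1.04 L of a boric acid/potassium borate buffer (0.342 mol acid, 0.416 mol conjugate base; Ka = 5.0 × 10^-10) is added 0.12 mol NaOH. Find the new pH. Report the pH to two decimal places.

pH = 9.68

After neutralization: n(B(OH)3) = 0.222 mol, n(B(OH)4-) = 0.536 mol.
pKa = −log(5.0 × 10^-10) = 9.301
pH = pKa + log(n_B(OH)4-/n_B(OH)3) = 9.301 + log(0.536/0.222) = 9.301 + (+0.383)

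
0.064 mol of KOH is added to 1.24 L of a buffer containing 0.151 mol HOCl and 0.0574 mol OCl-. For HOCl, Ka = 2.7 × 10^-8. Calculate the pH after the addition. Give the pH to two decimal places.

pH = 7.71

After neutralization: n(HOCl) = 0.087 mol, n(OCl-) = 0.121 mol.
pKa = −log(2.7 × 10^-8) = 7.569
Henderson–Hasselbalch with mole ratio 0.121/0.087: pH = 7.569 + (+0.143)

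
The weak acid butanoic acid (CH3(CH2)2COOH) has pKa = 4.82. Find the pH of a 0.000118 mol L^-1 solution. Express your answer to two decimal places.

pH = 4.45

CH3(CH2)2COOH ⇌ CH3(CH2)2COO- + H+
Ka = 10^(−4.82) = 1.51 × 10^-5
From the ICE table, Ka = x²/(0.000118 − x) = 1.51 × 10^-5.
x is not negligible relative to C₀; solve x² + 1.51e-05·x − 1.78e-09 = 0.
x = [−1.51e-05 + √(1.51e-05² + 7.13e-09)]/2 = 3.53 × 10^-5 M
pH = −log(3.53 × 10^-5) = 4.45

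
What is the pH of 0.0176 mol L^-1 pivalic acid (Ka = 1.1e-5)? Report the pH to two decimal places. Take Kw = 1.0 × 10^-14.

pH = 3.36

(CH3)3CCOOH ⇌ (CH3)3CCOO- + H+
Ka = [H+]²/(0.0176 − [H+]) = 1.1 × 10^-5
Neglecting [H+] in the denominator: [H+] = √(1.1 × 10^-5 × 0.0176) = 4.40 × 10^-4 M
pH = −log[H+] = −log(4.40 × 10^-4) = 3.36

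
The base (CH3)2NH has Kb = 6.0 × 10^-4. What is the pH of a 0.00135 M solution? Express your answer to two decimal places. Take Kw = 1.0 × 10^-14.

(CH3)2NH + H2O ⇌ (CH3)2NH2+ + OH-
From the ICE table, Kb = x²/(0.00135 − x) = 6.0 × 10^-4.
Here C₀/Kb ≈ 2.25, so the small-x approximation fails. Use the quadratic:
x = (−Kb + √(Kb² + 4·Kb·C₀))/2 = 6.49 × 10^-4 M
pOH = 3.19, so pH = 14.00 − pOH = 10.81

pH = 10.81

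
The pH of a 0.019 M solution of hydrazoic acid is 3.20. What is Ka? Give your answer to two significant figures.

[H+] = 10^(-3.20) = 6.31 × 10^-4 M
At equilibrium [HA] = 0.019 − 6.31 × 10^-4 = 1.84 × 10^-2 M
Ka = [H+][A-]/[HA] = (6.31 × 10^-4)² / 1.84 × 10^-2 = 2.2 × 10^-5

Ka = 2.2 × 10^-5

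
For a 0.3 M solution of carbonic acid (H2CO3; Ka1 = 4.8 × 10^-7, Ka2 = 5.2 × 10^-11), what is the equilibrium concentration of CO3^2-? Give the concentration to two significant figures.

First ionization gives [H+] ≈ [HCO3-] = 3.79 × 10^-4 M.
Second step: Ka2 = [H+][CO3^2-]/[HCO3-] ≈ [CO3^2-] (since [H+] ≈ [HCO3-]).
So [CO3^2-] ≈ Ka2.

5.2 × 10^-11 M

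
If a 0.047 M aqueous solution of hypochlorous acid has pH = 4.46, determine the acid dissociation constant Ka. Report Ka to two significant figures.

[H+] = 10^(-4.46) = 3.47 × 10^-5 M
At equilibrium [HA] = 0.047 − 3.47 × 10^-5 = 4.70 × 10^-2 M
Ka = [H+][A-]/[HA] = (3.47 × 10^-5)² / 4.70 × 10^-2 = 2.6 × 10^-8

Ka = 2.6 × 10^-8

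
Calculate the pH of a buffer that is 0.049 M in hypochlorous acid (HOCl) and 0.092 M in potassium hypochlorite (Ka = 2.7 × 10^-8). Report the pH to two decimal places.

pH = 7.84

pKa = −log(2.7 × 10^-8) = 7.569
Using pH = pKa + log([base]/[acid]) with [base]/[acid] = 0.092/0.049:
pH = 7.569 + (+0.274) = 7.84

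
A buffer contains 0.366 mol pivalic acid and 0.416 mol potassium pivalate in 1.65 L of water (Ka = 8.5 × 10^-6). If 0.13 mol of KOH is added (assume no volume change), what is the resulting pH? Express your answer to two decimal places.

pH = 5.43

After neutralization: n((CH3)3CCOOH) = 0.236 mol, n((CH3)3CCOO-) = 0.546 mol.
pKa = −log(8.5 × 10^-6) = 5.071
pH = pKa + log([A⁻]/[HA]) = 5.071 + log(0.546/0.236) = 5.071 +0.364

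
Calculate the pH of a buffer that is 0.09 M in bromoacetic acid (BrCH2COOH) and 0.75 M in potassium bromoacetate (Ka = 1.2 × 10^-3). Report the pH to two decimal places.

pKa = −log(1.2 × 10^-3) = 2.921
pH = pKa + log([A⁻]/[HA]) = 2.921 + log(0.75/0.09)
pH = 2.921 + (+0.921) = 3.84

pH = 3.84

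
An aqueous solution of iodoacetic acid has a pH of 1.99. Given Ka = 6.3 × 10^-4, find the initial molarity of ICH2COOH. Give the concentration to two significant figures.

[H+] = 10^(-1.99) = 1.02 × 10^-2 M = x
Ka = x²/(C₀ − x) ⇒ C₀ = x + x²/Ka
C₀ = 1.02 × 10^-2 + (1.02 × 10^-2)²/(6.3 × 10^-4) = 1.75 × 10^-1 M

C₀ = 1.8 × 10^-1 M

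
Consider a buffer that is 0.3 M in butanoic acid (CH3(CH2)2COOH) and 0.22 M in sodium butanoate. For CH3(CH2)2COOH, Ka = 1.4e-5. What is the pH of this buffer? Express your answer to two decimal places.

pKa = −log(1.4 × 10^-5) = 4.854
Henderson–Hasselbalch: pH = pKa + log([CH3(CH2)2COO-]/[CH3(CH2)2COOH]) = 4.854 + log(0.22/0.3)
pH = 4.854 + (-0.135) = 4.72

pH = 4.72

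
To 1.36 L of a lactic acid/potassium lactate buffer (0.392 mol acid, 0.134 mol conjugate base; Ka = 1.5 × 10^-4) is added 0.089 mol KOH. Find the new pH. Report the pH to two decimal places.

pH = 3.69

After neutralization: n(CH3CH(OH)COOH) = 0.303 mol, n(CH3CH(OH)COO-) = 0.223 mol.
pKa = −log(1.5 × 10^-4) = 3.824
Henderson–Hasselbalch with mole ratio 0.223/0.303: pH = 3.824 + (-0.133)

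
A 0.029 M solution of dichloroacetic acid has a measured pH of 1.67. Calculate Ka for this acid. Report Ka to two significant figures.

Ka = 6.0 × 10^-2

[H+] = 10^(-1.67) = 2.14 × 10^-2 M
At equilibrium [HA] = 0.029 − 2.14 × 10^-2 = 7.60 × 10^-3 M
Ka = [H+][A-]/[HA] = (2.14 × 10^-2)² / 7.60 × 10^-3 = 6.0 × 10^-2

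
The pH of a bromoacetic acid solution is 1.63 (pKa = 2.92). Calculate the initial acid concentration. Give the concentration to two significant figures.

C₀ = 4.8 × 10^-1 M

[H+] = 10^(-1.63) = 2.34 × 10^-2 M = x
Ka = 10^(−2.92) = 1.20 × 10^-3
Ka = x²/(C₀ − x) ⇒ C₀ = x + x²/Ka
C₀ = 2.34 × 10^-2 + (2.34 × 10^-2)²/(1.20 × 10^-3) = 4.80 × 10^-1 M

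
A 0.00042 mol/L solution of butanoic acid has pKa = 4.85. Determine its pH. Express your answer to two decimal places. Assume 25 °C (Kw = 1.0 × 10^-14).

pH = 4.15

CH3(CH2)2COOH ⇌ CH3(CH2)2COO- + H+
Ka = 10^(−4.85) = 1.41 × 10^-5
Ka = x²/(0.00042 − x) = 1.41 × 10^-5
Here C₀/Ka ≈ 29.8, so the small-x approximation fails. Use the quadratic:
x = (−Ka + √(Ka² + 4·Ka·C₀))/2 = 7.02 × 10^-5 M
pH = −log(7.02 × 10^-5) = 4.15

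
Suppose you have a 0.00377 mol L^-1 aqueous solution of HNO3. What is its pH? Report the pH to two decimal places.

pH = 2.42

HNO3 is a strong acid and dissociates completely, so [H+] = 0.00377 M.
pH = -log(0.00377) = 2.42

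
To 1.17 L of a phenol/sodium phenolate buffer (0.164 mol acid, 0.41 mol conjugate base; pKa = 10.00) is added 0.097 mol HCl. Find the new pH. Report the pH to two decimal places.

After neutralization: n(C6H5OH) = 0.261 mol, n(C6H5O-) = 0.313 mol.
pH = pKa + log([A⁻]/[HA]) = 10.00 + log(0.313/0.261) = 10.00 +0.079

pH = 10.08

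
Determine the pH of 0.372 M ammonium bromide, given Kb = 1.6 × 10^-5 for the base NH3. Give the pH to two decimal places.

pH = 4.82

NH4+ is the conjugate acid of the weak base NH3.
Ka = Kw/Kb = 1.0×10^-14 / 1.6 × 10^-5 = 6.25 × 10^-10
From the ICE table, Ka = [H+]²/(0.372 − [H+]) = 6.25 × 10^-10.
Neglecting [H+] in the denominator: [H+] = √(6.25 × 10^-10 × 0.372) = 1.52 × 10^-5 M
pH = −log[H+] = −log(1.52 × 10^-5) = 4.82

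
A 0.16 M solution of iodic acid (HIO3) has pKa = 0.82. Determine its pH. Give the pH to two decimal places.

pH = 1.01

HIO3 ⇌ IO3- + H+
Ka = 10^(−0.82) = 1.51 × 10^-1
Ka = [H+]²/(0.16 − [H+]) = 1.51 × 10^-1
[H+] is not negligible relative to C₀; solve [H+]² + 0.151·[H+] − 0.0242 = 0.
[H+] = [−0.151 + √(0.151² + 0.0966)]/2 = 9.73 × 10^-2 M
pH = −log(9.73 × 10^-2) = 1.01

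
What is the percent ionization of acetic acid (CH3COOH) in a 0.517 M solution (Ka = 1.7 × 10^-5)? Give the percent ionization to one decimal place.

CH3COOH ⇌ CH3COO- + H+; let x = [H+] at equilibrium.
x ≈ √(Ka·C₀) = √(1.7 × 10^-5 × 0.517) = 2.96 × 10^-3 M
Fraction ionized = 2.96 × 10^-3 / 0.517 = 0.0057 → 0.6%

0.6%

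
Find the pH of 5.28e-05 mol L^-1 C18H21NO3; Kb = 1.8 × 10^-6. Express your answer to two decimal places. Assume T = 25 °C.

pH = 8.95

C18H21NO3 + H2O ⇌ C18H22NO3+ + OH-
Kb = [OH-]²/(5.28e-05 − [OH-]) = 1.8 × 10^-6
Here C₀/Kb ≈ 29.3, so the small-[OH-] approximation fails. Use the quadratic:
[OH-] = [−1.8e-06 + √(1.8e-06² + 3.8e-10)]/2 = 8.89 × 10^-6 M
pOH = −log(8.89 × 10^-6) = 5.05; pH = 14.00 − 5.05 = 8.95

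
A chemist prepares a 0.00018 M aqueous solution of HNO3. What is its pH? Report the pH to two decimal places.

HNO3 is a strong acid and dissociates completely, so [H+] = 0.00018 M.
pH = -log(0.00018) = 3.74

pH = 3.74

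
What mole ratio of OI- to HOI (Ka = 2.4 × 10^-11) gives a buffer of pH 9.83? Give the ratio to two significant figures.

pKa = -log(2.4 × 10^-11) = 10.620
pH = pKa + log(r) ⇒ log(r) = 9.83 − 10.620 = -0.790
r = [OI-]/[HOI] = 10^(-0.790) = 0.162

ratio = 0.16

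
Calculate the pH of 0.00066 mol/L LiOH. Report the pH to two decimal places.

LiOH is a strong base; [OH-] = 0.00066 M.
pOH = -log(0.00066) = 3.18
pH = 14.00 - 3.18 = 10.82

pH = 10.82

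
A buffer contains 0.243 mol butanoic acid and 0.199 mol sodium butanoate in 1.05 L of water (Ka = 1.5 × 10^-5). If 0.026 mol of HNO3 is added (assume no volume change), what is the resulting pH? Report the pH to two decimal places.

After neutralization: n(CH3(CH2)2COOH) = 0.269 mol, n(CH3(CH2)2COO-) = 0.173 mol.
pKa = −log(1.5 × 10^-5) = 4.824
pH = pKa + log([A⁻]/[HA]) = 4.824 + log(0.173/0.269) = 4.824 -0.192

pH = 4.63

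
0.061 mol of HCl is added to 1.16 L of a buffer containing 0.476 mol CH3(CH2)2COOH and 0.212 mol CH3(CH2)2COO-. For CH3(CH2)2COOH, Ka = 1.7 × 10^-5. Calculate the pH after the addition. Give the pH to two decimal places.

Added H+ converts CH3(CH2)2COO- to CH3(CH2)2COOH: CH3(CH2)2COOH → 0.537 mol, CH3(CH2)2COO- → 0.151 mol.
pKa = −log(1.7 × 10^-5) = 4.770
pH = pKa + log([A⁻]/[HA]) = 4.770 + log(0.151/0.537) = 4.770 -0.551

pH = 4.22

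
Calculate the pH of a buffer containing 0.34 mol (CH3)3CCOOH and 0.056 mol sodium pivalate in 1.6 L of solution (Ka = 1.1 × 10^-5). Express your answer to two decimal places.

pKa = −log(1.1 × 10^-5) = 4.959
Using pH = pKa + log([base]/[acid]) with [base]/[acid] = 0.056/0.34:
pH = 4.959 + (-0.783) = 4.18

pH = 4.18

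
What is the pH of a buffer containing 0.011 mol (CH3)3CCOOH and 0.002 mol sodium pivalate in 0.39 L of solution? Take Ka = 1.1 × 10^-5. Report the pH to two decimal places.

pKa = −log(1.1 × 10^-5) = 4.959
pH = pKa + log([A⁻]/[HA]) = 4.959 + log(0.002/0.011)
pH = 4.959 + (-0.740) = 4.22

pH = 4.22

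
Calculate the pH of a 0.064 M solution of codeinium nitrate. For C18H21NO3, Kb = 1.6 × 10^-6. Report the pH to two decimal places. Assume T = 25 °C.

C18H22NO3+ is the conjugate acid of the weak base C18H21NO3.
Ka = Kw/Kb = 1.0×10^-14 / 1.6 × 10^-6 = 6.25 × 10^-9
Let x = [H+] at equilibrium. Ka = x²/(0.064 − x).
Assume x ≪ 0.064: x ≈ √(6.25 × 10^-9 × 0.064) = 2.00 × 10^-5 M
pH = −log(2.00 × 10^-5) = 4.70

pH = 4.70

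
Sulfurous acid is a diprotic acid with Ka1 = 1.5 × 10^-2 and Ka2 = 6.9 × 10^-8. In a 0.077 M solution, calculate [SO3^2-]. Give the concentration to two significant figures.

First ionization gives [H+] ≈ [HSO3-] = 2.73 × 10^-2 M.
Second step: Ka2 = [H+][SO3^2-]/[HSO3-] ≈ [SO3^2-] (since [H+] ≈ [HSO3-]).
So [SO3^2-] ≈ Ka2.

6.9 × 10^-8 M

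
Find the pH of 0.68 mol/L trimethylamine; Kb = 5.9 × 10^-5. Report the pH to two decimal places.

pH = 11.80

(CH3)3N + H2O ⇌ (CH3)3NH+ + OH-
Kb = [OH-]²/(0.68 − [OH-]) = 5.9 × 10^-5
Assume [OH-] ≪ 0.68: [OH-] ≈ √(5.9 × 10^-5 × 0.68) = 6.33 × 10^-3 M
Check: 0.93% ionized — well under 5%, approximation valid.
pOH = 2.20, so pH = 14.00 − pOH = 11.80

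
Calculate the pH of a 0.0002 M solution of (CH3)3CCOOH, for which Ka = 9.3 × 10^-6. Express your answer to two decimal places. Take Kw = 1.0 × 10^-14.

pH = 4.41

(CH3)3CCOOH ⇌ (CH3)3CCOO- + H+
From the ICE table, Ka = [H+]²/(0.0002 − [H+]) = 9.3 × 10^-6.
[H+] is not negligible relative to C₀; solve [H+]² + 9.3e-06·[H+] − 1.86e-09 = 0.
[H+] = (−Ka + √(Ka² + 4·Ka·C₀))/2 = 3.87 × 10^-5 M
pH = −log(3.87 × 10^-5) = 4.41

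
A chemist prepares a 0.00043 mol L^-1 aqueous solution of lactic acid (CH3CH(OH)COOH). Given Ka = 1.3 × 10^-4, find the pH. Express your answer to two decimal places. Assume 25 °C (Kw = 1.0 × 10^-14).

CH3CH(OH)COOH ⇌ CH3CH(OH)COO- + H+
Ka = x²/(0.00043 − x) = 1.3 × 10^-4
The 5% rule fails; solving x² + Ka·x − Ka·C₀ = 0 exactly:
x = (−Ka + √(Ka² + 4·Ka·C₀))/2 = 1.80 × 10^-4 M
pH = −log[H+] = −log(1.80 × 10^-4) = 3.74

pH = 3.74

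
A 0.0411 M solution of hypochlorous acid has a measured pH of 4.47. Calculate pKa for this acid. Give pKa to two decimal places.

pKa = 7.55

[H+] = 10^(-4.47) = 3.39 × 10^-5 M
At equilibrium [HA] = 0.0411 − 3.39 × 10^-5 = 4.11 × 10^-2 M
Ka = [H+][A-]/[HA] = (3.39 × 10^-5)² / 4.11 × 10^-2 = 2.80 × 10^-8
pKa = -log(2.80 × 10^-8) = 7.55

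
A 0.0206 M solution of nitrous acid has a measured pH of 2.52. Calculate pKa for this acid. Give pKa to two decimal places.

pKa = 3.29

[H+] = 10^(-2.52) = 3.02 × 10^-3 M
At equilibrium [HA] = 0.0206 − 3.02 × 10^-3 = 1.76 × 10^-2 M
Ka = [H+][A-]/[HA] = (3.02 × 10^-3)² / 1.76 × 10^-2 = 5.18 × 10^-4
pKa = -log(5.18 × 10^-4) = 3.29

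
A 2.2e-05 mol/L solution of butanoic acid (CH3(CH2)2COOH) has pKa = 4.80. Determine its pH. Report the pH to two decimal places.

CH3(CH2)2COOH ⇌ CH3(CH2)2COO- + H+
Ka = 10^(−4.80) = 1.58 × 10^-5
From the ICE table, Ka = x²/(2.2e-05 − x) = 1.58 × 10^-5.
The 5% rule fails; solving x² + Ka·x − Ka·C₀ = 0 exactly:
x = [−1.58e-05 + √(1.58e-05² + 1.39e-09)]/2 = 1.23 × 10^-5 M
pH = −log(1.23 × 10^-5) = 4.91

pH = 4.91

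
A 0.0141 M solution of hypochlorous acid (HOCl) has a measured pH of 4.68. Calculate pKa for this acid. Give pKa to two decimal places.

pKa = 7.51

[H+] = 10^(-4.68) = 2.09 × 10^-5 M
At equilibrium [HA] = 0.0141 − 2.09 × 10^-5 = 1.41 × 10^-2 M
Ka = [H+][A-]/[HA] = (2.09 × 10^-5)² / 1.41 × 10^-2 = 3.10 × 10^-8
pKa = -log(3.10 × 10^-8) = 7.51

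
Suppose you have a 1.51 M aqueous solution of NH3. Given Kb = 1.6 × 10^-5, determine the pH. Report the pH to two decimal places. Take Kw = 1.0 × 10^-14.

NH3 + H2O ⇌ NH4+ + OH-
Kb = x²/(1.51 − x) = 1.6 × 10^-5
Neglecting x in the denominator: x = √(1.6 × 10^-5 × 1.51) = 4.92 × 10^-3 M
pOH = 2.31, so pH = 14.00 − pOH = 11.69

pH = 11.69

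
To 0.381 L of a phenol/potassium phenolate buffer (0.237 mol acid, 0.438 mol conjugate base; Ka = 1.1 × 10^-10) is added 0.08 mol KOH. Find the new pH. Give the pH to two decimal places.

After neutralization: n(C6H5OH) = 0.157 mol, n(C6H5O-) = 0.518 mol.
pKa = −log(1.1 × 10^-10) = 9.959
Henderson–Hasselbalch with mole ratio 0.518/0.157: pH = 9.959 + (+0.518)

pH = 10.48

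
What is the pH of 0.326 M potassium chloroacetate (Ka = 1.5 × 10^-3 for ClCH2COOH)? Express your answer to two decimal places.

pH = 8.17

ClCH2COO- is the conjugate base of the weak acid ClCH2COOH.
Kb = Kw/Ka = 1.0×10^-14 / 1.5 × 10^-3 = 6.67 × 10^-12
From the ICE table, Kb = [OH-]²/(0.326 − [OH-]) = 6.67 × 10^-12.
Neglecting [OH-] in the denominator: [OH-] = √(6.67 × 10^-12 × 0.326) = 1.47 × 10^-6 M
pOH = 5.83, so pH = 14.00 − pOH = 8.17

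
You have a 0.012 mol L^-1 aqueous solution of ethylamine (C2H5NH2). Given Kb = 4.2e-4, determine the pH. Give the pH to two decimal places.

C2H5NH2 + H2O ⇌ C2H5NH3+ + OH-
From the ICE table, Kb = x²/(0.012 − x) = 4.2 × 10^-4.
The 5% rule fails; solving x² + Kb·x − Kb·C₀ = 0 exactly:
x = [−0.00042 + √(0.00042² + 2.02e-05)]/2 = 2.04 × 10^-3 M
pOH = −log(2.04 × 10^-3) = 2.69; pH = 14.00 − 2.69 = 11.31

pH = 11.31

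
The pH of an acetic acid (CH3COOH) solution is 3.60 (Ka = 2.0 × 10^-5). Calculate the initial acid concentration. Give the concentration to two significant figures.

[H+] = 10^(-3.60) = 2.51 × 10^-4 M = x
Ka = x²/(C₀ − x) ⇒ C₀ = x + x²/Ka
C₀ = 2.51 × 10^-4 + (2.51 × 10^-4)²/(2.0 × 10^-5) = 3.40 × 10^-3 M

C₀ = 3.4 × 10^-3 M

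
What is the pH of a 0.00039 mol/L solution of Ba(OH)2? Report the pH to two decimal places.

pH = 10.89

Ba(OH)2 is a strong base (each formula unit releases 2 OH-); [OH-] = 0.00078 M.
pOH = -log(0.00078) = 3.11
pH = 14.00 - 3.11 = 10.89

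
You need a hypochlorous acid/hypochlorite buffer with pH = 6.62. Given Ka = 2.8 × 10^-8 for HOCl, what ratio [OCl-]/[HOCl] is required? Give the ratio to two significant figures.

ratio = 0.12

pKa = -log(2.8 × 10^-8) = 7.553
pH = pKa + log(r) ⇒ log(r) = 6.62 − 7.553 = -0.933
r = [OCl-]/[HOCl] = 10^(-0.933) = 0.117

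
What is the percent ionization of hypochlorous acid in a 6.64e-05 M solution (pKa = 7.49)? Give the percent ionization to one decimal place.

HOCl ⇌ OCl- + H+; let x = [H+] at equilibrium.
Ka = 10^(−7.49) = 3.24 × 10^-8
x ≈ √(Ka·C₀) = √(3.24 × 10^-8 × 6.64e-05) = 1.47 × 10^-6 M
Fraction ionized = 1.47 × 10^-6 / 6.64e-05 = 0.0221 → 2.2%

2.2%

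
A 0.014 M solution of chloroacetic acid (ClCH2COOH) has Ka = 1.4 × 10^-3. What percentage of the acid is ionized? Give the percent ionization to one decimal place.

ClCH2COOH ⇌ ClCH2COO- + H+; let x = [H+] at equilibrium.
Solve x² + 0.0014x − 1.96e-05 = 0 → x = 3.78 × 10^-3 M
Fraction ionized = 3.78 × 10^-3 / 0.014 = 0.2700 → 27.0%

27.0%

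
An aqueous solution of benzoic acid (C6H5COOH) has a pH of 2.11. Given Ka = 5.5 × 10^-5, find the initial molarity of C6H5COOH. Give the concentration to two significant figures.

[H+] = 10^(-2.11) = 7.76 × 10^-3 M = x
Ka = x²/(C₀ − x) ⇒ C₀ = x + x²/Ka
C₀ = 7.76 × 10^-3 + (7.76 × 10^-3)²/(5.5 × 10^-5) = 1.10 M

C₀ = 1.1 M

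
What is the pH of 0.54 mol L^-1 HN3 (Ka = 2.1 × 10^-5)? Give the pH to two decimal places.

HN3 ⇌ N3- + H+
Ka = [H+]²/(0.54 − [H+]) = 2.1 × 10^-5
Since Ka ≪ C₀, [H+] ≈ √(Ka·C₀) = 3.37 × 10^-3 M.
pH = −log[H+] = −log(3.37 × 10^-3) = 2.47

pH = 2.47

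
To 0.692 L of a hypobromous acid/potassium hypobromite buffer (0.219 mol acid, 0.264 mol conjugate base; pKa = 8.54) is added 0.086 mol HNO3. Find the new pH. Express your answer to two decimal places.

After neutralization: n(HOBr) = 0.305 mol, n(OBr-) = 0.178 mol.
Henderson–Hasselbalch with mole ratio 0.178/0.305: pH = 8.54 + (-0.234)

pH = 8.31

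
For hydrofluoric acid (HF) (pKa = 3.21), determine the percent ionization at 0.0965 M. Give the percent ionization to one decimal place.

7.7%

HF ⇌ F- + H+; let x = [H+] at equilibrium.
Ka = 10^(−3.21) = 6.17 × 10^-4
Ka = x²/(C₀ − x); solving the quadratic gives x = 7.41 × 10^-3 M.
Fraction ionized = 7.41 × 10^-3 / 0.0965 = 0.0768 → 7.7%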